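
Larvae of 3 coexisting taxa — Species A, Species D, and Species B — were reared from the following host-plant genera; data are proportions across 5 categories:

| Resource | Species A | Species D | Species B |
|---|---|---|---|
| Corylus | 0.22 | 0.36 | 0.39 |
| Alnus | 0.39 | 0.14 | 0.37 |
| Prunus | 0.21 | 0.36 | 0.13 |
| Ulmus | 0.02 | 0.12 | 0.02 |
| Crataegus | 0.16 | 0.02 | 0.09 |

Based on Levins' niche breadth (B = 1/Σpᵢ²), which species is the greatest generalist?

Σp_Aᵢ² = 0.22² + 0.39² + 0.21² + 0.02² + 0.16² = 0.0484 + 0.1521 + 0.0441 + 0.0004 + 0.0256 = 0.2706
B_A = 1 / 0.2706 = 3.6955
Σp_Dᵢ² = 0.36² + 0.14² + 0.36² + 0.12² + 0.02² = 0.1296 + 0.0196 + 0.1296 + 0.0144 + 0.0004 = 0.2936
B_D = 1 / 0.2936 = 3.4060
Σp_Bᵢ² = 0.39² + 0.37² + 0.13² + 0.02² + 0.09² = 0.1521 + 0.1369 + 0.0169 + 0.0004 + 0.0081 = 0.3144
B_B = 1 / 0.3144 = 3.1807
Highest B → broadest niche (most generalist): Species A (B = 3.70).

Species A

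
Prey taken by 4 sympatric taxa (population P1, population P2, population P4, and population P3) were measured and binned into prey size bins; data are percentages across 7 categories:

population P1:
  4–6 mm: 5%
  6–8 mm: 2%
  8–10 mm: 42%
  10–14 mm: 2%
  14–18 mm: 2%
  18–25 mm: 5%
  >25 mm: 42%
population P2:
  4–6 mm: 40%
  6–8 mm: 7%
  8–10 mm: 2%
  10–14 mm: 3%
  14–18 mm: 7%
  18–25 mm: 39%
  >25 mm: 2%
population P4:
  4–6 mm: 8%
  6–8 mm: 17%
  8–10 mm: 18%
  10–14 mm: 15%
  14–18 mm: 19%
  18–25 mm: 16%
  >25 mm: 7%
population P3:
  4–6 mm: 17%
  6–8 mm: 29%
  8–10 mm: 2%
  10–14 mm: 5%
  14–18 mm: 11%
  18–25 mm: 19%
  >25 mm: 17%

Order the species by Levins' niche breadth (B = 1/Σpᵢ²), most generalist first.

Convert percentages to proportions (divide by 100).
Σp_P1ᵢ² = 0.05² + 0.02² + 0.42² + 0.02² + 0.02² + 0.05² + 0.42² = 0.0025 + 0.0004 + 0.1764 + 0.0004 + 0.0004 + 0.0025 + 0.1764 = 0.3590
B_P1 = 1 / 0.3590 = 2.7855
Σp_P2ᵢ² = 0.40² + 0.07² + 0.02² + 0.03² + 0.07² + 0.39² + 0.02² = 0.1600 + 0.0049 + 0.0004 + 0.0009 + 0.0049 + 0.1521 + 0.0004 = 0.3236
B_P2 = 1 / 0.3236 = 3.0902
Σp_P4ᵢ² = 0.08² + 0.17² + 0.18² + 0.15² + 0.19² + 0.16² + 0.07² = 0.0064 + 0.0289 + 0.0324 + 0.0225 + 0.0361 + 0.0256 + 0.0049 = 0.1568
B_P4 = 1 / 0.1568 = 6.3776
Σp_P3ᵢ² = 0.17² + 0.29² + 0.02² + 0.05² + 0.11² + 0.19² + 0.17² = 0.0289 + 0.0841 + 0.0004 + 0.0025 + 0.0121 + 0.0361 + 0.0289 = 0.1930
B_P3 = 1 / 0.1930 = 5.1813
Ranking by B (broadest → narrowest): population P4 (6.38) > population P3 (5.18) > population P2 (3.09) > population P1 (2.79)

population P4 > population P3 > population P2 > population P1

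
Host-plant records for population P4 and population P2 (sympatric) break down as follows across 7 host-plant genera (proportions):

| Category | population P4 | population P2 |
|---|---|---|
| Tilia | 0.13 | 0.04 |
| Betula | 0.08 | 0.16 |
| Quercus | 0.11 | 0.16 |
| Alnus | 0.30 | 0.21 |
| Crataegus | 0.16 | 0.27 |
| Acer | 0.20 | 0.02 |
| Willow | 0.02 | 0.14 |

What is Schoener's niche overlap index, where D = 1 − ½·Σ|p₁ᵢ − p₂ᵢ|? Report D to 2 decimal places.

Σ|p₁ᵢ − p₂ᵢ| = 0.09 + 0.08 + 0.05 + 0.09 + 0.11 + 0.18 + 0.12 = 0.72
D = 1 − ½ × 0.72 = 1 − 0.360 = 0.6400

0.64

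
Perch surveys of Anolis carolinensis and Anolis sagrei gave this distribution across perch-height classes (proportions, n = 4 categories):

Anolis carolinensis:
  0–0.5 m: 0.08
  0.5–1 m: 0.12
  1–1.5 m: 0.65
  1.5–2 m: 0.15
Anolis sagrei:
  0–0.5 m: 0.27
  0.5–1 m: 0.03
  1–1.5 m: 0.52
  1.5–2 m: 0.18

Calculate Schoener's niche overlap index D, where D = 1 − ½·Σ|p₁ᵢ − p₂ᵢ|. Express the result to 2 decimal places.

0.78

Σ|p₁ᵢ − p₂ᵢ| = 0.19 + 0.09 + 0.13 + 0.03 = 0.44
D = 1 − ½ × 0.44 = 1 − 0.220 = 0.7800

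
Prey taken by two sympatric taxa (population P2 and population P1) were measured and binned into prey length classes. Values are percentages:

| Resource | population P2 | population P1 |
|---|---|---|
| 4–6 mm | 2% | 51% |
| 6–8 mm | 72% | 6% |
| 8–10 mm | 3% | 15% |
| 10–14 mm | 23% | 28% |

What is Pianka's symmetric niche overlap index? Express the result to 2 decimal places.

0.27

Convert percentages to proportions (divide by 100).
Σ p₁ᵢp₂ᵢ = 0.0102 + 0.0432 + 0.0045 + 0.0644 = 0.1223
Σp_1ᵢ² = 0.02² + 0.72² + 0.03² + 0.23² = 0.0004 + 0.5184 + 0.0009 + 0.0529 = 0.5726
Σp_2ᵢ² = 0.51² + 0.06² + 0.15² + 0.28² = 0.2601 + 0.0036 + 0.0225 + 0.0784 = 0.3646
O = 0.1223 / √(0.5726 × 0.3646) = 0.1223 / 0.45691 = 0.2677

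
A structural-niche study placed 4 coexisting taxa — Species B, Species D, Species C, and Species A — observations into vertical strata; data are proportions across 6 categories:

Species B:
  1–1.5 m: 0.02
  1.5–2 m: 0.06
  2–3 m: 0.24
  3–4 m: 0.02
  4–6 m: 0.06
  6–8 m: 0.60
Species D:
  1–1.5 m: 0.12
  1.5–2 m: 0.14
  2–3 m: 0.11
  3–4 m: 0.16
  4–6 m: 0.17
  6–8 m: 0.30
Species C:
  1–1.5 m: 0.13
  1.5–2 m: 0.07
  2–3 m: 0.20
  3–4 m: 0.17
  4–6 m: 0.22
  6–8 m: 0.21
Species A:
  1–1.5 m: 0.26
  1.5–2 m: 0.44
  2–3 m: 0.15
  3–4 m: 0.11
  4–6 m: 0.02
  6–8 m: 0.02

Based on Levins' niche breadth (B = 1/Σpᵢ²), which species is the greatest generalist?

Species C

Σp_Bᵢ² = 0.02² + 0.06² + 0.24² + 0.02² + 0.06² + 0.60² = 0.0004 + 0.0036 + 0.0576 + 0.0004 + 0.0036 + 0.3600 = 0.4256
B_B = 1 / 0.4256 = 2.3496
Σp_Dᵢ² = 0.12² + 0.14² + 0.11² + 0.16² + 0.17² + 0.30² = 0.0144 + 0.0196 + 0.0121 + 0.0256 + 0.0289 + 0.0900 = 0.1906
B_D = 1 / 0.1906 = 5.2466
Σp_Cᵢ² = 0.13² + 0.07² + 0.20² + 0.17² + 0.22² + 0.21² = 0.0169 + 0.0049 + 0.0400 + 0.0289 + 0.0484 + 0.0441 = 0.1832
B_C = 1 / 0.1832 = 5.4585
Σp_Aᵢ² = 0.26² + 0.44² + 0.15² + 0.11² + 0.02² + 0.02² = 0.0676 + 0.1936 + 0.0225 + 0.0121 + 0.0004 + 0.0004 = 0.2966
B_A = 1 / 0.2966 = 3.3715
Highest B → broadest niche (most generalist): Species C (B = 5.46).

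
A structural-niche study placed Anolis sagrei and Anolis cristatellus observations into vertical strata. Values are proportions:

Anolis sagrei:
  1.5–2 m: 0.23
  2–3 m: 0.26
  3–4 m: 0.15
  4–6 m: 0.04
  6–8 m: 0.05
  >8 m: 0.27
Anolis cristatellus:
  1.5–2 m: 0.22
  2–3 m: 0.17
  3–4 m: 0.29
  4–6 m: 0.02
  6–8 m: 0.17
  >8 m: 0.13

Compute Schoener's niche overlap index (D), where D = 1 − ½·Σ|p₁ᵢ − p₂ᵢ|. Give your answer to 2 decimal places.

Σ|p₁ᵢ − p₂ᵢ| = 0.01 + 0.09 + 0.14 + 0.02 + 0.12 + 0.14 = 0.52
D = 1 − ½ × 0.52 = 1 − 0.260 = 0.7400

0.74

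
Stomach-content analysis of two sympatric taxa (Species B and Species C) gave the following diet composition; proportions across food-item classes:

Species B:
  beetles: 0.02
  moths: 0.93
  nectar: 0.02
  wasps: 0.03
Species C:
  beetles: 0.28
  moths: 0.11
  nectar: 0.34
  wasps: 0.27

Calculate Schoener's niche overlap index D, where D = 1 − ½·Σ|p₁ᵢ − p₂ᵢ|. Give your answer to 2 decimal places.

Σ|p₁ᵢ − p₂ᵢ| = 0.26 + 0.82 + 0.32 + 0.24 = 1.64
D = 1 − ½ × 1.64 = 1 − 0.820 = 0.1800

0.18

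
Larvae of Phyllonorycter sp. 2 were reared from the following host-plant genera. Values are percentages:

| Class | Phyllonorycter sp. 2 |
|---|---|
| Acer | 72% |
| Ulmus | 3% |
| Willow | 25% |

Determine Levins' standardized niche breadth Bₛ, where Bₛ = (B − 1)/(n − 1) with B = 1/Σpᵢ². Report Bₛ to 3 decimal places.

Convert percentages to proportions (divide by 100).
Σpᵢ² = 0.72² + 0.03² + 0.25² = 0.5184 + 0.0009 + 0.0625 = 0.5818
B = 1 / 0.5818 = 1.71880
Bₛ = (B − 1)/(n − 1) = (1.71880 − 1)/(3 − 1) = 0.71880/2 = 0.35940

0.359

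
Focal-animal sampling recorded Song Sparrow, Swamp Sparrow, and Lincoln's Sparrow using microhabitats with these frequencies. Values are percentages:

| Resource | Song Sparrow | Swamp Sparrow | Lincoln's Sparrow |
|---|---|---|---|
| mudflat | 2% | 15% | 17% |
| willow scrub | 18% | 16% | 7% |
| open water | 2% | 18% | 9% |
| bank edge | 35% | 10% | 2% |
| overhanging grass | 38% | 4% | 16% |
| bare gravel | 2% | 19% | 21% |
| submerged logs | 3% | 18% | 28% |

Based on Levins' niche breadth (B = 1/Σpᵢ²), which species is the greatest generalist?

Convert percentages to proportions (divide by 100).
Σp_Songᵢ² = 0.02² + 0.18² + 0.02² + 0.35² + 0.38² + 0.02² + 0.03² = 0.0004 + 0.0324 + 0.0004 + 0.1225 + 0.1444 + 0.0004 + 0.0009 = 0.3014
B_Song = 1 / 0.3014 = 3.3179
Σp_Swamᵢ² = 0.15² + 0.16² + 0.18² + 0.10² + 0.04² + 0.19² + 0.18² = 0.0225 + 0.0256 + 0.0324 + 0.0100 + 0.0016 + 0.0361 + 0.0324 = 0.1606
B_Swam = 1 / 0.1606 = 6.2267
Σp_Lincᵢ² = 0.17² + 0.07² + 0.09² + 0.02² + 0.16² + 0.21² + 0.28² = 0.0289 + 0.0049 + 0.0081 + 0.0004 + 0.0256 + 0.0441 + 0.0784 = 0.1904
B_Linc = 1 / 0.1904 = 5.2521
Highest B → broadest niche (most generalist): Swamp Sparrow (B = 6.23).

Swamp Sparrow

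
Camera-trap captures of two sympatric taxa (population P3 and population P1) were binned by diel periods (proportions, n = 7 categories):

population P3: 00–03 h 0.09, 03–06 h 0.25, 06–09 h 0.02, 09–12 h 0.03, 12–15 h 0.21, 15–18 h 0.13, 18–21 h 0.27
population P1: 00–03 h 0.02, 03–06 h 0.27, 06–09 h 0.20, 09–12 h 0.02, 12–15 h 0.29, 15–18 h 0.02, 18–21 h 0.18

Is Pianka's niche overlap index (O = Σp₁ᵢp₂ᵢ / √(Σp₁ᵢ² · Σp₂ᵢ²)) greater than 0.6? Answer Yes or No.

Yes

Σ p₁ᵢp₂ᵢ = 0.0018 + 0.0675 + 0.0040 + 0.0006 + 0.0609 + 0.0026 + 0.0486 = 0.1860
Σp_1ᵢ² = 0.09² + 0.25² + 0.02² + 0.03² + 0.21² + 0.13² + 0.27² = 0.0081 + 0.0625 + 0.0004 + 0.0009 + 0.0441 + 0.0169 + 0.0729 = 0.2058
Σp_2ᵢ² = 0.02² + 0.27² + 0.20² + 0.02² + 0.29² + 0.02² + 0.18² = 0.0004 + 0.0729 + 0.0400 + 0.0004 + 0.0841 + 0.0004 + 0.0324 = 0.2306
O = 0.1860 / √(0.2058 × 0.2306) = 0.1860 / 0.21785 = 0.8538
O = 0.8538 > 0.6 → Yes.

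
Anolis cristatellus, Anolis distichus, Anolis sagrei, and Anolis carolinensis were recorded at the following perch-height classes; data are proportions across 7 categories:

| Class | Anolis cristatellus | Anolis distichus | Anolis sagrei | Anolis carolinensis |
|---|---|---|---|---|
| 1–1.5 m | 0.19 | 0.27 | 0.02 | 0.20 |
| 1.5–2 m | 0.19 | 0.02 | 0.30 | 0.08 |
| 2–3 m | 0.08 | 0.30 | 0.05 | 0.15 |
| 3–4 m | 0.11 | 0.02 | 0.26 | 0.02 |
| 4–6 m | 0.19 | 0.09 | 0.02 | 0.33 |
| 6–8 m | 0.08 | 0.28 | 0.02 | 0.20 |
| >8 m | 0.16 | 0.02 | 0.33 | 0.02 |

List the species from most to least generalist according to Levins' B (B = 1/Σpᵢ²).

Anolis cristatellus > Anolis carolinensis > Anolis distichus > Anolis sagrei

Σp_crisᵢ² = 0.19² + 0.19² + 0.08² + 0.11² + 0.19² + 0.08² + 0.16² = 0.0361 + 0.0361 + 0.0064 + 0.0121 + 0.0361 + 0.0064 + 0.0256 = 0.1588
B_cris = 1 / 0.1588 = 6.2972
Σp_distᵢ² = 0.27² + 0.02² + 0.30² + 0.02² + 0.09² + 0.28² + 0.02² = 0.0729 + 0.0004 + 0.0900 + 0.0004 + 0.0081 + 0.0784 + 0.0004 = 0.2506
B_dist = 1 / 0.2506 = 3.9904
Σp_sagrᵢ² = 0.02² + 0.30² + 0.05² + 0.26² + 0.02² + 0.02² + 0.33² = 0.0004 + 0.0900 + 0.0025 + 0.0676 + 0.0004 + 0.0004 + 0.1089 = 0.2702
B_sagr = 1 / 0.2702 = 3.7010
Σp_caroᵢ² = 0.20² + 0.08² + 0.15² + 0.02² + 0.33² + 0.20² + 0.02² = 0.0400 + 0.0064 + 0.0225 + 0.0004 + 0.1089 + 0.0400 + 0.0004 = 0.2186
B_caro = 1 / 0.2186 = 4.5746
Ranking by B (broadest → narrowest): Anolis cristatellus (6.30) > Anolis carolinensis (4.57) > Anolis distichus (3.99) > Anolis sagrei (3.70)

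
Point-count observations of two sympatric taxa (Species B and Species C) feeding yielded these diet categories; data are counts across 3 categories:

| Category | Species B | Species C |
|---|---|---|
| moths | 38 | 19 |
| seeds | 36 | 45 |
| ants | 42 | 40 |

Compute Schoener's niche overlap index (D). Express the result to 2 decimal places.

0.86

Proportions for Species B (n=116): 38/116=0.3276, 36/116=0.3103, 42/116=0.3621
Proportions for Species C (n=104): 19/104=0.1827, 45/104=0.4327, 40/104=0.3846
Σ|p₁ᵢ − p₂ᵢ| = 0.1449 + 0.1224 + 0.0225 = 0.2898
D = 1 − ½ × 0.2898 = 1 − 0.14490 = 0.85510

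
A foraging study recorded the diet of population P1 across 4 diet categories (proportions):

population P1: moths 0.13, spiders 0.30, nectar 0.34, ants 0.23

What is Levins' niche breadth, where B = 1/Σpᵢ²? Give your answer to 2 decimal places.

3.63

Σpᵢ² = 0.13² + 0.30² + 0.34² + 0.23² = 0.0169 + 0.0900 + 0.1156 + 0.0529 = 0.2754
B = 1 / 0.2754 = 3.6311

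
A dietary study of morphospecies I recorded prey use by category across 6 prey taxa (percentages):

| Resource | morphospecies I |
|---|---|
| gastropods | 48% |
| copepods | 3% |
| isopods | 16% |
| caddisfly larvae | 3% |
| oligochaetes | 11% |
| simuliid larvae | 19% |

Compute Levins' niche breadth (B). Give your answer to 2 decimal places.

3.27

Convert percentages to proportions (divide by 100).
Σpᵢ² = 0.48² + 0.03² + 0.16² + 0.03² + 0.11² + 0.19² = 0.2304 + 0.0009 + 0.0256 + 0.0009 + 0.0121 + 0.0361 = 0.3060
B = 1 / 0.3060 = 3.2680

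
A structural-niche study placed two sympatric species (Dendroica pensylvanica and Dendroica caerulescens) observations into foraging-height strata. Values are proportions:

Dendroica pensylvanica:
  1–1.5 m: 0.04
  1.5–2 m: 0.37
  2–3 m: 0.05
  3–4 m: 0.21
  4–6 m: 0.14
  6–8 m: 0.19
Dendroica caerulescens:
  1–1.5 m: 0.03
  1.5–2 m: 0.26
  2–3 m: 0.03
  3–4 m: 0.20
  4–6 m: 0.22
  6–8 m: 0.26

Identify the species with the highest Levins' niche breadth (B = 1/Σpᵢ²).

Dendroica caerulescens

Σp_pensᵢ² = 0.04² + 0.37² + 0.05² + 0.21² + 0.14² + 0.19² = 0.0016 + 0.1369 + 0.0025 + 0.0441 + 0.0196 + 0.0361 = 0.2408
B_pens = 1 / 0.2408 = 4.1528
Σp_caerᵢ² = 0.03² + 0.26² + 0.03² + 0.20² + 0.22² + 0.26² = 0.0009 + 0.0676 + 0.0009 + 0.0400 + 0.0484 + 0.0676 = 0.2254
B_caer = 1 / 0.2254 = 4.4366
Highest B → broadest niche (most generalist): Dendroica caerulescens (B = 4.44).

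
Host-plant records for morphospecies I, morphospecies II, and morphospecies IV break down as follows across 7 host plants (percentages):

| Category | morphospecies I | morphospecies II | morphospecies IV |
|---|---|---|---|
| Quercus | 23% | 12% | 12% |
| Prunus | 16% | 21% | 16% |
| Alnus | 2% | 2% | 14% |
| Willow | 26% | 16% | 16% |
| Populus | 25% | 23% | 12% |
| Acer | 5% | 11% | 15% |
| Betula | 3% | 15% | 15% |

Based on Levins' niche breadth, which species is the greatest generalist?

morphospecies IV

Convert percentages to proportions (divide by 100).
Σp_Iᵢ² = 0.23² + 0.16² + 0.02² + 0.26² + 0.25² + 0.05² + 0.03² = 0.0529 + 0.0256 + 0.0004 + 0.0676 + 0.0625 + 0.0025 + 0.0009 = 0.2124
B_I = 1 / 0.2124 = 4.7081
Σp_IIᵢ² = 0.12² + 0.21² + 0.02² + 0.16² + 0.23² + 0.11² + 0.15² = 0.0144 + 0.0441 + 0.0004 + 0.0256 + 0.0529 + 0.0121 + 0.0225 = 0.1720
B_II = 1 / 0.1720 = 5.8140
Σp_IVᵢ² = 0.12² + 0.16² + 0.14² + 0.16² + 0.12² + 0.15² + 0.15² = 0.0144 + 0.0256 + 0.0196 + 0.0256 + 0.0144 + 0.0225 + 0.0225 = 0.1446
B_IV = 1 / 0.1446 = 6.9156
Highest B → broadest niche (most generalist): morphospecies IV (B = 6.92).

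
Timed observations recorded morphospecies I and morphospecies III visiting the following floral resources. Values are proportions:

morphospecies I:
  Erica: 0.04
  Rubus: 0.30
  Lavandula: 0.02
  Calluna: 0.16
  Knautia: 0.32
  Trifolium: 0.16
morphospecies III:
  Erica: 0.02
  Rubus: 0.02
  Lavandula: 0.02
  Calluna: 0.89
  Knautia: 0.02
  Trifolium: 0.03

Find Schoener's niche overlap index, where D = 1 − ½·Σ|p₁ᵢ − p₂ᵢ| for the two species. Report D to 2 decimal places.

0.27

Σ|p₁ᵢ − p₂ᵢ| = 0.02 + 0.28 + 0.00 + 0.73 + 0.30 + 0.13 = 1.46
D = 1 − ½ × 1.46 = 1 − 0.730 = 0.2700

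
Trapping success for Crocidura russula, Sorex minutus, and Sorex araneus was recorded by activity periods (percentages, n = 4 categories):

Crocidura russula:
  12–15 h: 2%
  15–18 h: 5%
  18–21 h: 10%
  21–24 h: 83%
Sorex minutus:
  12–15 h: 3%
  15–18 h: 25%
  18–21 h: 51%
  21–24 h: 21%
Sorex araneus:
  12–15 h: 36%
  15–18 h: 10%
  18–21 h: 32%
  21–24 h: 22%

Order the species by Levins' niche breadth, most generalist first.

Convert percentages to proportions (divide by 100).
Σp_russᵢ² = 0.02² + 0.05² + 0.10² + 0.83² = 0.0004 + 0.0025 + 0.0100 + 0.6889 = 0.7018
B_russ = 1 / 0.7018 = 1.4249
Σp_minuᵢ² = 0.03² + 0.25² + 0.51² + 0.21² = 0.0009 + 0.0625 + 0.2601 + 0.0441 = 0.3676
B_minu = 1 / 0.3676 = 2.7203
Σp_aranᵢ² = 0.36² + 0.10² + 0.32² + 0.22² = 0.1296 + 0.0100 + 0.1024 + 0.0484 = 0.2904
B_aran = 1 / 0.2904 = 3.4435
Ranking by B (broadest → narrowest): Sorex araneus (3.44) > Sorex minutus (2.72) > Crocidura russula (1.42)

Sorex araneus > Sorex minutus > Crocidura russula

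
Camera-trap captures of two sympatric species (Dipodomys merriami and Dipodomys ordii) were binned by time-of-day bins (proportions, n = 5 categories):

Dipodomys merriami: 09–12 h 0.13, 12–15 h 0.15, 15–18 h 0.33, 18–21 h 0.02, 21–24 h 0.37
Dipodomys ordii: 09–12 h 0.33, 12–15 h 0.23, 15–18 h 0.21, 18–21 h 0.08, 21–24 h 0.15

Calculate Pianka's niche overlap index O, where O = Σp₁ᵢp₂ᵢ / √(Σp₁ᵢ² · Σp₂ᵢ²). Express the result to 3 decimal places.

Σ p₁ᵢp₂ᵢ = 0.0429 + 0.0345 + 0.0693 + 0.0016 + 0.0555 = 0.2038
Σp_1ᵢ² = 0.13² + 0.15² + 0.33² + 0.02² + 0.37² = 0.0169 + 0.0225 + 0.1089 + 0.0004 + 0.1369 = 0.2856
Σp_2ᵢ² = 0.33² + 0.23² + 0.21² + 0.08² + 0.15² = 0.1089 + 0.0529 + 0.0441 + 0.0064 + 0.0225 = 0.2348
O = 0.2038 / √(0.2856 × 0.2348) = 0.2038 / 0.258957 = 0.78700

0.787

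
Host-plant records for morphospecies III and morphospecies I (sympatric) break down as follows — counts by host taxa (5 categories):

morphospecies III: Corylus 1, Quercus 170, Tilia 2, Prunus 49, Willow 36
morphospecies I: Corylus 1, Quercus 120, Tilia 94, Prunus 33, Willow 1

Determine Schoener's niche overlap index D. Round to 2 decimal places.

Proportions for morphospecies III (n=258): 1/258=0.0039, 170/258=0.6589, 2/258=0.0078, 49/258=0.1899, 36/258=0.1395
Proportions for morphospecies I (n=249): 1/249=0.0040, 120/249=0.4819, 94/249=0.3775, 33/249=0.1325, 1/249=0.0040
Σ|p₁ᵢ − p₂ᵢ| = 0.0001 + 0.1770 + 0.3697 + 0.0574 + 0.1355 = 0.7397
D = 1 − ½ × 0.7397 = 1 − 0.36985 = 0.63015

0.63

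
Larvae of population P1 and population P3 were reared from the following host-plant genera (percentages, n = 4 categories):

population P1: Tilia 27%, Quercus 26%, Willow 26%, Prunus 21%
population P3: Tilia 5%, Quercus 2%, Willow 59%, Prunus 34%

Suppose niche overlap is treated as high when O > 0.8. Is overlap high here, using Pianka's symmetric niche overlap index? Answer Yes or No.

No

Convert percentages to proportions (divide by 100).
Σ p₁ᵢp₂ᵢ = 0.0135 + 0.0052 + 0.1534 + 0.0714 = 0.2435
Σp_1ᵢ² = 0.27² + 0.26² + 0.26² + 0.21² = 0.0729 + 0.0676 + 0.0676 + 0.0441 = 0.2522
Σp_2ᵢ² = 0.05² + 0.02² + 0.59² + 0.34² = 0.0025 + 0.0004 + 0.3481 + 0.1156 = 0.4666
O = 0.2435 / √(0.2522 × 0.4666) = 0.2435 / 0.34304 = 0.7098
O = 0.7098 < 0.8 → No.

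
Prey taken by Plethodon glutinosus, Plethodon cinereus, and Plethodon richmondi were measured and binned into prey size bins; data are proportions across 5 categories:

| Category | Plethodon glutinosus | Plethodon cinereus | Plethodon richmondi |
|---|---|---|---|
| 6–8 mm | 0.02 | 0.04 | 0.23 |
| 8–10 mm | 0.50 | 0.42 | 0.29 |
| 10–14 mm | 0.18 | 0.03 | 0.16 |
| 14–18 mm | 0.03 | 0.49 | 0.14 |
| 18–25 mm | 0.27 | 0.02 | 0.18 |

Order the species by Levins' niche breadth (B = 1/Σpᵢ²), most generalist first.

Plethodon richmondi > Plethodon glutinosus > Plethodon cinereus

Σp_glutᵢ² = 0.02² + 0.50² + 0.18² + 0.03² + 0.27² = 0.0004 + 0.2500 + 0.0324 + 0.0009 + 0.0729 = 0.3566
B_glut = 1 / 0.3566 = 2.8043
Σp_cineᵢ² = 0.04² + 0.42² + 0.03² + 0.49² + 0.02² = 0.0016 + 0.1764 + 0.0009 + 0.2401 + 0.0004 = 0.4194
B_cine = 1 / 0.4194 = 2.3844
Σp_richᵢ² = 0.23² + 0.29² + 0.16² + 0.14² + 0.18² = 0.0529 + 0.0841 + 0.0256 + 0.0196 + 0.0324 = 0.2146
B_rich = 1 / 0.2146 = 4.6598
Ranking by B (broadest → narrowest): Plethodon richmondi (4.66) > Plethodon glutinosus (2.80) > Plethodon cinereus (2.38)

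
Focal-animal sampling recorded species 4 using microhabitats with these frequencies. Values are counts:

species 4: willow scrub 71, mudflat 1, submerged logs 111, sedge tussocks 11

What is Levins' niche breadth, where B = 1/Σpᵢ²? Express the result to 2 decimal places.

2.15

Proportions for species 4 (n=194): 71/194=0.3660, 1/194=0.0052, 111/194=0.5722, 11/194=0.0567
Σpᵢ² = 0.3660² + 0.0052² + 0.5722² + 0.0567² = 0.133956 + 0.000027 + 0.327413 + 0.003215 = 0.464611
B = 1 / 0.464611 = 2.1523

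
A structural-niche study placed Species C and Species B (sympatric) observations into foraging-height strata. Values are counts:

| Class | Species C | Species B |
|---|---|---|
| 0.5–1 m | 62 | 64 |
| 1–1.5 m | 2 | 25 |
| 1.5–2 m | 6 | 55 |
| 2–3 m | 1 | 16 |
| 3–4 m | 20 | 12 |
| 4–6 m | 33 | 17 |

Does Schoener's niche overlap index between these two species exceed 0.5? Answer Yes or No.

Yes

Proportions for Species C (n=124): 62/124=0.5000, 2/124=0.0161, 6/124=0.0484, 1/124=0.0081, 20/124=0.1613, 33/124=0.2661
Proportions for Species B (n=189): 64/189=0.3386, 25/189=0.1323, 55/189=0.2910, 16/189=0.0847, 12/189=0.0635, 17/189=0.0899
Σ|p₁ᵢ − p₂ᵢ| = 0.1614 + 0.1162 + 0.2426 + 0.0766 + 0.0978 + 0.1762 = 0.8708
D = 1 − ½ × 0.8708 = 1 − 0.43540 = 0.56460
D = 0.56460 > 0.5 → Yes.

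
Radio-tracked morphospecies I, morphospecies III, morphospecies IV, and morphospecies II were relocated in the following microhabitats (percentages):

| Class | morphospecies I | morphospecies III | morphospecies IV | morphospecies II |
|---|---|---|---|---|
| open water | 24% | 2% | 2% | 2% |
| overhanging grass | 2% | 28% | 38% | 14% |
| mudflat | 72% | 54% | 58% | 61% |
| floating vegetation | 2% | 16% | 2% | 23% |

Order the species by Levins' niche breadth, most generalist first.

Convert percentages to proportions (divide by 100).
Σp_Iᵢ² = 0.24² + 0.02² + 0.72² + 0.02² = 0.0576 + 0.0004 + 0.5184 + 0.0004 = 0.5768
B_I = 1 / 0.5768 = 1.7337
Σp_IIIᵢ² = 0.02² + 0.28² + 0.54² + 0.16² = 0.0004 + 0.0784 + 0.2916 + 0.0256 = 0.3960
B_III = 1 / 0.3960 = 2.5253
Σp_IVᵢ² = 0.02² + 0.38² + 0.58² + 0.02² = 0.0004 + 0.1444 + 0.3364 + 0.0004 = 0.4816
B_IV = 1 / 0.4816 = 2.0764
Σp_IIᵢ² = 0.02² + 0.14² + 0.61² + 0.23² = 0.0004 + 0.0196 + 0.3721 + 0.0529 = 0.4450
B_II = 1 / 0.4450 = 2.2472
Ranking by B (broadest → narrowest): morphospecies III (2.53) > morphospecies II (2.25) > morphospecies IV (2.08) > morphospecies I (1.73)

morphospecies III > morphospecies II > morphospecies IV > morphospecies I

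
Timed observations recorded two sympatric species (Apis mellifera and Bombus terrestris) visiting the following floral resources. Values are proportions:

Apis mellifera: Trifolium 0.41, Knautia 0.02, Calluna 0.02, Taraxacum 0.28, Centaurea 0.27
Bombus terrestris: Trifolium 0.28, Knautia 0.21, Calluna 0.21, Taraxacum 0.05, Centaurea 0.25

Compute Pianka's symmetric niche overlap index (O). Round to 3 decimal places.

0.752

Σ p₁ᵢp₂ᵢ = 0.1148 + 0.0042 + 0.0042 + 0.0140 + 0.0675 = 0.2047
Σp_1ᵢ² = 0.41² + 0.02² + 0.02² + 0.28² + 0.27² = 0.1681 + 0.0004 + 0.0004 + 0.0784 + 0.0729 = 0.3202
Σp_2ᵢ² = 0.28² + 0.21² + 0.21² + 0.05² + 0.25² = 0.0784 + 0.0441 + 0.0441 + 0.0025 + 0.0625 = 0.2316
O = 0.2047 / √(0.3202 × 0.2316) = 0.2047 / 0.272320 = 0.75169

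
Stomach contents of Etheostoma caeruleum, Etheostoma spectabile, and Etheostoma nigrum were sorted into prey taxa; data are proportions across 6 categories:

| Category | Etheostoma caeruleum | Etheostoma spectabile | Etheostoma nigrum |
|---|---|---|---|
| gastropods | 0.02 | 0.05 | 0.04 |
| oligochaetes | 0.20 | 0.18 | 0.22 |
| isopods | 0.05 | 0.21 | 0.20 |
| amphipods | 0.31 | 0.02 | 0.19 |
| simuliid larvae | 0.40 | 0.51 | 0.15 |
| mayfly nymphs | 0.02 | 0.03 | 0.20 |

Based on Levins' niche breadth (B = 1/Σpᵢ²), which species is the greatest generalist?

Σp_caerᵢ² = 0.02² + 0.20² + 0.05² + 0.31² + 0.40² + 0.02² = 0.0004 + 0.0400 + 0.0025 + 0.0961 + 0.1600 + 0.0004 = 0.2994
B_caer = 1 / 0.2994 = 3.3400
Σp_specᵢ² = 0.05² + 0.18² + 0.21² + 0.02² + 0.51² + 0.03² = 0.0025 + 0.0324 + 0.0441 + 0.0004 + 0.2601 + 0.0009 = 0.3404
B_spec = 1 / 0.3404 = 2.9377
Σp_nigrᵢ² = 0.04² + 0.22² + 0.20² + 0.19² + 0.15² + 0.20² = 0.0016 + 0.0484 + 0.0400 + 0.0361 + 0.0225 + 0.0400 = 0.1886
B_nigr = 1 / 0.1886 = 5.3022
Highest B → broadest niche (most generalist): Etheostoma nigrum (B = 5.30).

Etheostoma nigrum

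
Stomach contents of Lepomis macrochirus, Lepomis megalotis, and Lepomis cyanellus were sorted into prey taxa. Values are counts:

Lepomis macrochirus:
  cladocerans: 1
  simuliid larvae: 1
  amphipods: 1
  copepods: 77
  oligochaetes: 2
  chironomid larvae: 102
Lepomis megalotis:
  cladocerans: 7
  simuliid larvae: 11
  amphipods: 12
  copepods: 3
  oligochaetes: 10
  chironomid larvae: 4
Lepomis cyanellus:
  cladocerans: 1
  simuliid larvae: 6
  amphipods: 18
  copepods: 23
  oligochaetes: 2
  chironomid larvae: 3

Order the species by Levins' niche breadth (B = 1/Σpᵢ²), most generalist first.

Proportions for Lepomis macrochirus (n=184): 1/184=0.0054, 1/184=0.0054, 1/184=0.0054, 77/184=0.4185, 2/184=0.0109, 102/184=0.5543
Proportions for Lepomis megalotis (n=47): 7/47=0.1489, 11/47=0.2340, 12/47=0.2553, 3/47=0.0638, 10/47=0.2128, 4/47=0.0851
Proportions for Lepomis cyanellus (n=53): 1/53=0.0189, 6/53=0.1132, 18/53=0.3396, 23/53=0.4340, 2/53=0.0377, 3/53=0.0566
Σp_macrᵢ² = 0.0054² + 0.0054² + 0.0054² + 0.4185² + 0.0109² + 0.5543² = 0.000029 + 0.000029 + 0.000029 + 0.175142 + 0.000119 + 0.307248 = 0.482596
B_macr = 1 / 0.482596 = 2.0721
Σp_megaᵢ² = 0.1489² + 0.2340² + 0.2553² + 0.0638² + 0.2128² + 0.0851² = 0.022171 + 0.054756 + 0.065178 + 0.004070 + 0.045284 + 0.007242 = 0.198701
B_mega = 1 / 0.198701 = 5.0327
Σp_cyanᵢ² = 0.0189² + 0.1132² + 0.3396² + 0.4340² + 0.0377² + 0.0566² = 0.000357 + 0.012814 + 0.115328 + 0.188356 + 0.001421 + 0.003204 = 0.321480
B_cyan = 1 / 0.321480 = 3.1106
Ranking by B (broadest → narrowest): Lepomis megalotis (5.03) > Lepomis cyanellus (3.11) > Lepomis macrochirus (2.07)

Lepomis megalotis > Lepomis cyanellus > Lepomis macrochirus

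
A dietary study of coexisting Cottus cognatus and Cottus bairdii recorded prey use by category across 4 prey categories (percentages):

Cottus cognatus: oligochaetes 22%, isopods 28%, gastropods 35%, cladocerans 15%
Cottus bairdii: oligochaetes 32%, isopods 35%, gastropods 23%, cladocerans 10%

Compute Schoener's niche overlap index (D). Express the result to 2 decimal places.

0.83

Convert percentages to proportions (divide by 100).
Σ|p₁ᵢ − p₂ᵢ| = 0.10 + 0.07 + 0.12 + 0.05 = 0.34
D = 1 − ½ × 0.34 = 1 − 0.170 = 0.8300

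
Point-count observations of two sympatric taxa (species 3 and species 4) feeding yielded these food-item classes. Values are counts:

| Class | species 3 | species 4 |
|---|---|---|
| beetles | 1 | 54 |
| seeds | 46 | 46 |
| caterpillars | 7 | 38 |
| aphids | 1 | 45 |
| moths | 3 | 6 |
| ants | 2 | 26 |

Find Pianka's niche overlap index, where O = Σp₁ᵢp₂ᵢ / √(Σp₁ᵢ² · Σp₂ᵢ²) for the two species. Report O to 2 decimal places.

Proportions for species 3 (n=60): 1/60=0.0167, 46/60=0.7667, 7/60=0.1167, 1/60=0.0167, 3/60=0.0500, 2/60=0.0333
Proportions for species 4 (n=215): 54/215=0.2512, 46/215=0.2140, 38/215=0.1767, 45/215=0.2093, 6/215=0.0279, 26/215=0.1209
Σ p₁ᵢp₂ᵢ = 0.004195 + 0.164074 + 0.020621 + 0.003495 + 0.001395 + 0.004026 = 0.197806
Σp_1ᵢ² = 0.0167² + 0.7667² + 0.1167² + 0.0167² + 0.0500² + 0.0333² = 0.000279 + 0.587829 + 0.013619 + 0.000279 + 0.002500 + 0.001109 = 0.605615
Σp_2ᵢ² = 0.2512² + 0.2140² + 0.1767² + 0.2093² + 0.0279² + 0.1209² = 0.063101 + 0.045796 + 0.031223 + 0.043806 + 0.000778 + 0.014617 = 0.199321
O = 0.197806 / √(0.605615 × 0.199321) = 0.197806 / 0.3474360 = 0.5693

0.57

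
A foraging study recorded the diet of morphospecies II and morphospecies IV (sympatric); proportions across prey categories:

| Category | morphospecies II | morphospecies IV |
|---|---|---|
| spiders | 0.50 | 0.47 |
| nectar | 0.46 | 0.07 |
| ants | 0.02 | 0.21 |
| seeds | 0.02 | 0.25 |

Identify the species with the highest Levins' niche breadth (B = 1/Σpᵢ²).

morphospecies IV

Σp_IIᵢ² = 0.50² + 0.46² + 0.02² + 0.02² = 0.2500 + 0.2116 + 0.0004 + 0.0004 = 0.4624
B_II = 1 / 0.4624 = 2.1626
Σp_IVᵢ² = 0.47² + 0.07² + 0.21² + 0.25² = 0.2209 + 0.0049 + 0.0441 + 0.0625 = 0.3324
B_IV = 1 / 0.3324 = 3.0084
Highest B → broadest niche (most generalist): morphospecies IV (B = 3.01).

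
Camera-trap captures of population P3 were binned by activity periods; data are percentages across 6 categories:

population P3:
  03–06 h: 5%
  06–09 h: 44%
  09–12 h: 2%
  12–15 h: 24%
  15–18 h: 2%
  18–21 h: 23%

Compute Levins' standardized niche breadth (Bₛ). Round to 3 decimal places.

Convert percentages to proportions (divide by 100).
Σpᵢ² = 0.05² + 0.44² + 0.02² + 0.24² + 0.02² + 0.23² = 0.0025 + 0.1936 + 0.0004 + 0.0576 + 0.0004 + 0.0529 = 0.3074
B = 1 / 0.3074 = 3.25309
Bₛ = (B − 1)/(n − 1) = (3.25309 − 1)/(6 − 1) = 2.25309/5 = 0.45062

0.451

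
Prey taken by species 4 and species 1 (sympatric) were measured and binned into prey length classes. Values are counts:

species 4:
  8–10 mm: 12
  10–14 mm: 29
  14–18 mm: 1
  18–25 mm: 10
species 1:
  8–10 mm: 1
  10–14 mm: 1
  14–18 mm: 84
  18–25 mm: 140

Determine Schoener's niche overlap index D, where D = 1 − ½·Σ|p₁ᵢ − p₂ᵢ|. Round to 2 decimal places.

0.22

Proportions for species 4 (n=52): 12/52=0.2308, 29/52=0.5577, 1/52=0.0192, 10/52=0.1923
Proportions for species 1 (n=226): 1/226=0.0044, 1/226=0.0044, 84/226=0.3717, 140/226=0.6195
Σ|p₁ᵢ − p₂ᵢ| = 0.2264 + 0.5533 + 0.3525 + 0.4272 = 1.5594
D = 1 − ½ × 1.5594 = 1 − 0.77970 = 0.22030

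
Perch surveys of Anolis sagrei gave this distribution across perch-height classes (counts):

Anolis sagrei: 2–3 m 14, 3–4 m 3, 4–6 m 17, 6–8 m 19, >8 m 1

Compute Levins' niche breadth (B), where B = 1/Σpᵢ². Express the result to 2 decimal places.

Proportions for Anolis sagrei (n=54): 14/54=0.2593, 3/54=0.0556, 17/54=0.3148, 19/54=0.3519, 1/54=0.0185
Σpᵢ² = 0.2593² + 0.0556² + 0.3148² + 0.3519² + 0.0185² = 0.067236 + 0.003091 + 0.099099 + 0.123834 + 0.000342 = 0.293602
B = 1 / 0.293602 = 3.4060

3.41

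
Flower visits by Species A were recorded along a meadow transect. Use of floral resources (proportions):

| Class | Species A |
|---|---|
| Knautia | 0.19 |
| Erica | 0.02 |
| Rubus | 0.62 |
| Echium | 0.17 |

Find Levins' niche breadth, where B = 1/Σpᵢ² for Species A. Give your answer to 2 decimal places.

2.22

Σpᵢ² = 0.19² + 0.02² + 0.62² + 0.17² = 0.0361 + 0.0004 + 0.3844 + 0.0289 = 0.4498
B = 1 / 0.4498 = 2.2232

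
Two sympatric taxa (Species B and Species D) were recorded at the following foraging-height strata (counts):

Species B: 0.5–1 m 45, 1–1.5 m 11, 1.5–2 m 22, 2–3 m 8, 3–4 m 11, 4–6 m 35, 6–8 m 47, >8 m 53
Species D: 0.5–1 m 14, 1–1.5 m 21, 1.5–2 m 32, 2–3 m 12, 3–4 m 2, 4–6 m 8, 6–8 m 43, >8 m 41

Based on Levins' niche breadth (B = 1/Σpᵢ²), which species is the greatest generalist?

Proportions for Species B (n=232): 45/232=0.1940, 11/232=0.0474, 22/232=0.0948, 8/232=0.0345, 11/232=0.0474, 35/232=0.1509, 47/232=0.2026, 53/232=0.2284
Proportions for Species D (n=173): 14/173=0.0809, 21/173=0.1214, 32/173=0.1850, 12/173=0.0694, 2/173=0.0116, 8/173=0.0462, 43/173=0.2486, 41/173=0.2370
Σp_Bᵢ² = 0.1940² + 0.0474² + 0.0948² + 0.0345² + 0.0474² + 0.1509² + 0.2026² + 0.2284² = 0.037636 + 0.002247 + 0.008987 + 0.001190 + 0.002247 + 0.022771 + 0.041047 + 0.052167 = 0.168292
B_B = 1 / 0.168292 = 5.9421
Σp_Dᵢ² = 0.0809² + 0.1214² + 0.1850² + 0.0694² + 0.0116² + 0.0462² + 0.2486² + 0.2370² = 0.006545 + 0.014738 + 0.034225 + 0.004816 + 0.000135 + 0.002134 + 0.061802 + 0.056169 = 0.180564
B_D = 1 / 0.180564 = 5.5382
Highest B → broadest niche (most generalist): Species B (B = 5.94).

Species B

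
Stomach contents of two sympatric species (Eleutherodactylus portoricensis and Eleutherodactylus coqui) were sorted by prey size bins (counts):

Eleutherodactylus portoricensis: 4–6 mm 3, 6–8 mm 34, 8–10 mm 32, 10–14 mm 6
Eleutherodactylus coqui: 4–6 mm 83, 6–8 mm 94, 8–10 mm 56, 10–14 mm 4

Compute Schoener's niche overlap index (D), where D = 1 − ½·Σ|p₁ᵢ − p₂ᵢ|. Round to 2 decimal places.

Proportions for Eleutherodactylus portoricensis (n=75): 3/75=0.0400, 34/75=0.4533, 32/75=0.4267, 6/75=0.0800
Proportions for Eleutherodactylus coqui (n=237): 83/237=0.3502, 94/237=0.3966, 56/237=0.2363, 4/237=0.0169
Σ|p₁ᵢ − p₂ᵢ| = 0.3102 + 0.0567 + 0.1904 + 0.0631 = 0.6204
D = 1 − ½ × 0.6204 = 1 − 0.31020 = 0.68980

0.69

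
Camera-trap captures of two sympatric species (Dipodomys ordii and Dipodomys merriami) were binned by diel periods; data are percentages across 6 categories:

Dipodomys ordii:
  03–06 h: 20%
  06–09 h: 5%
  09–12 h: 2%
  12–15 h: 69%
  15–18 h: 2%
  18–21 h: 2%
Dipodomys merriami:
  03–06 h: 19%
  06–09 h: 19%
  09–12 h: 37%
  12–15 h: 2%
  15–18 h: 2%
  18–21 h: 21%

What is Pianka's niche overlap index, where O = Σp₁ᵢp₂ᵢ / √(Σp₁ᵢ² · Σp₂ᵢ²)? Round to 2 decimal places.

Convert percentages to proportions (divide by 100).
Σ p₁ᵢp₂ᵢ = 0.0380 + 0.0095 + 0.0074 + 0.0138 + 0.0004 + 0.0042 = 0.0733
Σp_1ᵢ² = 0.20² + 0.05² + 0.02² + 0.69² + 0.02² + 0.02² = 0.0400 + 0.0025 + 0.0004 + 0.4761 + 0.0004 + 0.0004 = 0.5198
Σp_2ᵢ² = 0.19² + 0.19² + 0.37² + 0.02² + 0.02² + 0.21² = 0.0361 + 0.0361 + 0.1369 + 0.0004 + 0.0004 + 0.0441 = 0.2540
O = 0.0733 / √(0.5198 × 0.2540) = 0.0733 / 0.36336 = 0.2017

0.20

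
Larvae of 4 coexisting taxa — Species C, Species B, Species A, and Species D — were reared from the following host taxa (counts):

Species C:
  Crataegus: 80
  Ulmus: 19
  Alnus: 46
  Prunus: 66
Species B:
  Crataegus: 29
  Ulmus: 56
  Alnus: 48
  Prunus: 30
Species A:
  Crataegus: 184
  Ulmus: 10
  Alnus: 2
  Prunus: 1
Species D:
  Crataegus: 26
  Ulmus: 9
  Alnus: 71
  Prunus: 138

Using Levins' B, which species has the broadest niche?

Proportions for Species C (n=211): 80/211=0.3791, 19/211=0.0900, 46/211=0.2180, 66/211=0.3128
Proportions for Species B (n=163): 29/163=0.1779, 56/163=0.3436, 48/163=0.2945, 30/163=0.1840
Proportions for Species A (n=197): 184/197=0.9340, 10/197=0.0508, 2/197=0.0102, 1/197=0.0051
Proportions for Species D (n=244): 26/244=0.1066, 9/244=0.0369, 71/244=0.2910, 138/244=0.5656
Σp_Cᵢ² = 0.3791² + 0.0900² + 0.2180² + 0.3128² = 0.143717 + 0.008100 + 0.047524 + 0.097844 = 0.297185
B_C = 1 / 0.297185 = 3.3649
Σp_Bᵢ² = 0.1779² + 0.3436² + 0.2945² + 0.1840² = 0.031648 + 0.118061 + 0.086730 + 0.033856 = 0.270295
B_B = 1 / 0.270295 = 3.6997
Σp_Aᵢ² = 0.9340² + 0.0508² + 0.0102² + 0.0051² = 0.872356 + 0.002581 + 0.000104 + 0.000026 = 0.875067
B_A = 1 / 0.875067 = 1.1428
Σp_Dᵢ² = 0.1066² + 0.0369² + 0.2910² + 0.5656² = 0.011364 + 0.001362 + 0.084681 + 0.319903 = 0.417310
B_D = 1 / 0.417310 = 2.3963
Highest B → broadest niche (most generalist): Species B (B = 3.70).

Species B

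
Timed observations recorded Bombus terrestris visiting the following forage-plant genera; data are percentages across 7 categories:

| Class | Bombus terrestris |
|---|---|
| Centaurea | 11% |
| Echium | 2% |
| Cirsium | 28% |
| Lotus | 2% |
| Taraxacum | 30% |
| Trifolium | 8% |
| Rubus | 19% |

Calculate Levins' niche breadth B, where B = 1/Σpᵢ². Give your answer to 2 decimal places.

Convert percentages to proportions (divide by 100).
Σpᵢ² = 0.11² + 0.02² + 0.28² + 0.02² + 0.30² + 0.08² + 0.19² = 0.0121 + 0.0004 + 0.0784 + 0.0004 + 0.0900 + 0.0064 + 0.0361 = 0.2238
B = 1 / 0.2238 = 4.4683

4.47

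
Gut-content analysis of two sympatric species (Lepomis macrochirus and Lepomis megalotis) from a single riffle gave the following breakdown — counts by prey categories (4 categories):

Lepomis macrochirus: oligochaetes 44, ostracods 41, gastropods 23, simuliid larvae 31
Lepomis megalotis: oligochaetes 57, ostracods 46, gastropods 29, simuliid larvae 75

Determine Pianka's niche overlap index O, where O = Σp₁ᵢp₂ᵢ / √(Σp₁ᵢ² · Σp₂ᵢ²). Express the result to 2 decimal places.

0.95

Proportions for Lepomis macrochirus (n=139): 44/139=0.3165, 41/139=0.2950, 23/139=0.1655, 31/139=0.2230
Proportions for Lepomis megalotis (n=207): 57/207=0.2754, 46/207=0.2222, 29/207=0.1401, 75/207=0.3623
Σ p₁ᵢp₂ᵢ = 0.087164 + 0.065549 + 0.023187 + 0.080793 = 0.256693
Σp_1ᵢ² = 0.3165² + 0.2950² + 0.1655² + 0.2230² = 0.100172 + 0.087025 + 0.027390 + 0.049729 = 0.264316
Σp_2ᵢ² = 0.2754² + 0.2222² + 0.1401² + 0.3623² = 0.075845 + 0.049373 + 0.019628 + 0.131261 = 0.276107
O = 0.256693 / √(0.264316 × 0.276107) = 0.256693 / 0.2701472 = 0.9502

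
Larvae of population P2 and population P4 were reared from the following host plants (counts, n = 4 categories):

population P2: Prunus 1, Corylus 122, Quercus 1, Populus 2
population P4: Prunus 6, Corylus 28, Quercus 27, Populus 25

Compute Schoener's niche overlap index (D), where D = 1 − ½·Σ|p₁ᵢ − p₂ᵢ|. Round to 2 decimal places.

Proportions for population P2 (n=126): 1/126=0.0079, 122/126=0.9683, 1/126=0.0079, 2/126=0.0159
Proportions for population P4 (n=86): 6/86=0.0698, 28/86=0.3256, 27/86=0.3140, 25/86=0.2907
Σ|p₁ᵢ − p₂ᵢ| = 0.0619 + 0.6427 + 0.3061 + 0.2748 = 1.2855
D = 1 − ½ × 1.2855 = 1 − 0.64275 = 0.35725

0.36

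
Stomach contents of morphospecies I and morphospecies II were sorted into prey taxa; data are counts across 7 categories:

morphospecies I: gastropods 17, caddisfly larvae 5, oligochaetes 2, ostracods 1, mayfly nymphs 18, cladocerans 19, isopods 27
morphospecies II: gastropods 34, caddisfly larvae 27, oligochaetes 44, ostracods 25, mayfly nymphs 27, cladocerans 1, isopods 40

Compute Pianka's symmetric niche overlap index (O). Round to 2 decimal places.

0.70

Proportions for morphospecies I (n=89): 17/89=0.1910, 5/89=0.0562, 2/89=0.0225, 1/89=0.0112, 18/89=0.2022, 19/89=0.2135, 27/89=0.3034
Proportions for morphospecies II (n=198): 34/198=0.1717, 27/198=0.1364, 44/198=0.2222, 25/198=0.1263, 27/198=0.1364, 1/198=0.0051, 40/198=0.2020
Σ p₁ᵢp₂ᵢ = 0.032795 + 0.007666 + 0.005000 + 0.001415 + 0.027580 + 0.001089 + 0.061287 = 0.136832
Σp_1ᵢ² = 0.1910² + 0.0562² + 0.0225² + 0.0112² + 0.2022² + 0.2135² + 0.3034² = 0.036481 + 0.003158 + 0.000506 + 0.000125 + 0.040885 + 0.045582 + 0.092052 = 0.218789
Σp_2ᵢ² = 0.1717² + 0.1364² + 0.2222² + 0.1263² + 0.1364² + 0.0051² + 0.2020² = 0.029481 + 0.018605 + 0.049373 + 0.015952 + 0.018605 + 0.000026 + 0.040804 = 0.172846
O = 0.136832 / √(0.218789 × 0.172846) = 0.136832 / 0.1944654 = 0.7036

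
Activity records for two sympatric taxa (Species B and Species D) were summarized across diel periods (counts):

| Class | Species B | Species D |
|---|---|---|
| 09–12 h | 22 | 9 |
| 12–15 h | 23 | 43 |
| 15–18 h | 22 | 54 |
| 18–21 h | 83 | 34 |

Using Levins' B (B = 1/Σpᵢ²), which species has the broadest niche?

Species D

Proportions for Species B (n=150): 22/150=0.1467, 23/150=0.1533, 22/150=0.1467, 83/150=0.5533
Proportions for Species D (n=140): 9/140=0.0643, 43/140=0.3071, 54/140=0.3857, 34/140=0.2429
Σp_Bᵢ² = 0.1467² + 0.1533² + 0.1467² + 0.5533² = 0.021521 + 0.023501 + 0.021521 + 0.306141 = 0.372684
B_B = 1 / 0.372684 = 2.6832
Σp_Dᵢ² = 0.0643² + 0.3071² + 0.3857² + 0.2429² = 0.004134 + 0.094310 + 0.148764 + 0.059000 = 0.306208
B_D = 1 / 0.306208 = 3.2658
Highest B → broadest niche (most generalist): Species D (B = 3.27).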